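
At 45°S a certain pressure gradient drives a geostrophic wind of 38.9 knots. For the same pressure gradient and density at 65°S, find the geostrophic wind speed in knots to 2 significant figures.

30 knots

With the same pressure gradient and density, V_g ∝ 1/f ∝ 1/sin φ.
V₂ = V₁ · sin φ₁ / sin φ₂ = 38.9 × sin 45° / sin 65°
V₂ = 38.9 × 0.7071/0.9063 = 30 knots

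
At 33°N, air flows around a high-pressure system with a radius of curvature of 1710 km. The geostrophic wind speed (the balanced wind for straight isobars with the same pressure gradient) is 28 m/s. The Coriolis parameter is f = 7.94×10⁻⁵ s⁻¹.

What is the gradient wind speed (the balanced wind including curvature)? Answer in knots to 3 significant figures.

Around a high, pressure-gradient force acts outward with centrifugal, so Coriolis balances both:
fV = (1/ρ)|∂P/∂n| + V²/R  →  V² − fR·V + fR·V_g = 0
With fR = 7.94×10⁻⁵ × 1710×10³ m = 136 m/s:
V = [fR − √((fR)² − 4 fR V_g)]/2 = [136 − √(136² − 4×136×28)]/2 = 39.5 m/s
Supergeostrophic (V > V_g = 28 m/s), as expected around a high.
Converting: 39.5 m/s × 1.944 = 76.7 knots

76.7 knots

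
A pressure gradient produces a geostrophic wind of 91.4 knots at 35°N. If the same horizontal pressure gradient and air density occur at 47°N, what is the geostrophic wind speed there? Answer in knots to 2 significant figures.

With the same pressure gradient and density, V_g ∝ 1/f ∝ 1/sin φ.
V₂ = V₁ · sin φ₁ / sin φ₂ = 91.4 × sin 35° / sin 47°
V₂ = 91.4 × 0.5736/0.7314 = 72 knots

72 knots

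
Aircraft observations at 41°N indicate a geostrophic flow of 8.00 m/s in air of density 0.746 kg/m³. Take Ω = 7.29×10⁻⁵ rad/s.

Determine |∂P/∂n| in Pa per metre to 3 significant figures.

5.71×10⁻⁴ Pa/m

Coriolis parameter at 41°N:
f = 2Ω sin φ = 2 × 7.29×10⁻⁵ × sin 41° = 9.57×10⁻⁵ s⁻¹
Geostrophic balance rearranged: |∂P/∂n| = f ρ V_g
|∂P/∂n| = 9.57×10⁻⁵ × 0.746 × 8.00 = 5.71×10⁻⁴ Pa/m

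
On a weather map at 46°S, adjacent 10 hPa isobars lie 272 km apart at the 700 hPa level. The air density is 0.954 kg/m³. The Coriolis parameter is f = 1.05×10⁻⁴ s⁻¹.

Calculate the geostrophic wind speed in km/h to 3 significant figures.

132 km/h

Pressure gradient: |∂P/∂n| = 1000 Pa / 272000 m = 3.68×10⁻³ Pa/m
Geostrophic balance (pressure-gradient force = Coriolis force):
V_g = (1/(fρ)) |∂P/∂n| = 3.68×10⁻³ / (1.05×10⁻⁴ × 0.954) = 36.7 m/s
Converting: 36.7 m/s × 3.6 = 132 km/h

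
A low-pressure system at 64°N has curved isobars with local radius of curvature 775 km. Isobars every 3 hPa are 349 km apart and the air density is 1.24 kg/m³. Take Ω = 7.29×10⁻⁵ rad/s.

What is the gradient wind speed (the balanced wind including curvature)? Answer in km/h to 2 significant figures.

18 km/h

Coriolis parameter at 64°N:
f = 2Ω sin φ = 2 × 7.29×10⁻⁵ × sin 64° = 1.31×10⁻⁴ s⁻¹
Pressure gradient: |∂P/∂n| = 300 Pa / 349000 m = 8.60×10⁻⁴ Pa/m
Geostrophic speed: V_g = |∂P/∂n|/(fρ) = 8.60×10⁻⁴/(1.31×10⁻⁴ × 1.24) = 5.29 m/s
Around a low, centrifugal force acts outward with Coriolis, so pressure-gradient force balances both:
(1/ρ)|∂P/∂n| = fV + V²/R  →  V² + fR·V − fR·V_g = 0
With fR = 1.31×10⁻⁴ × 775×10³ m = 102 m/s:
V = [−fR + √((fR)² + 4 fR V_g)]/2 = [−102 + √(102² + 4×102×5.29)]/2 = 5.04 m/s
Subgeostrophic (V < V_g = 5.29 m/s), as expected around a low.
Converting: 5.04 m/s × 3.6 = 18 km/h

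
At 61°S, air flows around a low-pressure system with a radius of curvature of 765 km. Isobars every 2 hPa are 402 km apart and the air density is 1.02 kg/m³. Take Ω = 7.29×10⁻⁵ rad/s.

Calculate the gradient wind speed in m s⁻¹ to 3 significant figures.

3.69 m s⁻¹

Coriolis parameter at 61°S:
f = 2Ω sin φ = 2 × 7.29×10⁻⁵ × sin 61° = 1.28×10⁻⁴ s⁻¹
Pressure gradient: |∂P/∂n| = 200 Pa / 402000 m = 4.98×10⁻⁴ Pa/m
Geostrophic speed: V_g = |∂P/∂n|/(fρ) = 4.98×10⁻⁴/(1.28×10⁻⁴ × 1.02) = 3.82 m/s
Around a low, centrifugal force acts outward with Coriolis, so pressure-gradient force balances both:
(1/ρ)|∂P/∂n| = fV + V²/R  →  V² + fR·V − fR·V_g = 0
With fR = 1.28×10⁻⁴ × 765×10³ m = 97.6 m/s:
V = [−fR + √((fR)² + 4 fR V_g)]/2 = [−97.6 + √(97.6² + 4×97.6×3.82)]/2 = 3.69 m/s
Subgeostrophic (V < V_g = 3.82 m/s), as expected around a low.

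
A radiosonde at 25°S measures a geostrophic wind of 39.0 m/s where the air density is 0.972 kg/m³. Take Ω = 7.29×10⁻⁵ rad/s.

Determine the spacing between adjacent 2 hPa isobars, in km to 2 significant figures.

86 km

Coriolis parameter at 25°S:
f = 2Ω sin φ = 2 × 7.29×10⁻⁵ × sin 25° = 6.16×10⁻⁵ s⁻¹
Geostrophic balance rearranged: |∂P/∂n| = f ρ V_g
|∂P/∂n| = 6.16×10⁻⁵ × 0.972 × 39.0 = 2.34×10⁻³ Pa/m
Isobar spacing: Δn = ΔP/|∂P/∂n| = 200 Pa / 2.34×10⁻³ Pa/m = 85624 m ≈ 86 km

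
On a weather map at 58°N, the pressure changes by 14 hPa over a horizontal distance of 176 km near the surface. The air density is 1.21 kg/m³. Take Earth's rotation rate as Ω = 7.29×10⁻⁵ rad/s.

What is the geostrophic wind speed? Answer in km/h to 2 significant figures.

Coriolis parameter at 58°N:
f = 2Ω sin φ = 2 × 7.29×10⁻⁵ × sin 58° = 1.24×10⁻⁴ s⁻¹
Pressure gradient: |∂P/∂n| = 1400 Pa / 176000 m = 7.95×10⁻³ Pa/m
Geostrophic balance (pressure-gradient force = Coriolis force):
V_g = (1/(fρ)) |∂P/∂n| = 7.95×10⁻³ / (1.24×10⁻⁴ × 1.21) = 53.2 m/s
Converting: 53.2 m/s × 3.6 = 190 km/h

190 km/h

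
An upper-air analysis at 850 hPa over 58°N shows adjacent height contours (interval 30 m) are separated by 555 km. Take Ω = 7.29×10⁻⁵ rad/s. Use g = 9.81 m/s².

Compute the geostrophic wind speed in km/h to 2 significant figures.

Coriolis parameter at 58°N:
f = 2Ω sin φ = 2 × 7.29×10⁻⁵ × sin 58° = 1.24×10⁻⁴ s⁻¹
Height gradient: |∂Z/∂n| = 30 m / 555000 m = 5.41×10⁻⁵
On a pressure surface, geostrophic balance gives V_g = (g/f)|∂Z/∂n|:
V_g = 9.81 × 5.41×10⁻⁵ / 1.24×10⁻⁴ = 4.29 m/s
Converting: 4.29 m/s × 3.6 = 15 km/h

15 km/h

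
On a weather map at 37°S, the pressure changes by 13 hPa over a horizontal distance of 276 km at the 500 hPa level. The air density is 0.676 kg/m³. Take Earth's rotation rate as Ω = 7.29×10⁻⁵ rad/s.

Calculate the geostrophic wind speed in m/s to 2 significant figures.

79 m/s

Coriolis parameter at 37°S:
f = 2Ω sin φ = 2 × 7.29×10⁻⁵ × sin 37° = 8.77×10⁻⁵ s⁻¹
Pressure gradient: |∂P/∂n| = 1300 Pa / 276000 m = 4.71×10⁻³ Pa/m
Geostrophic balance (pressure-gradient force = Coriolis force):
V_g = (1/(fρ)) |∂P/∂n| = 4.71×10⁻³ / (8.77×10⁻⁵ × 0.676) = 79.4 m/s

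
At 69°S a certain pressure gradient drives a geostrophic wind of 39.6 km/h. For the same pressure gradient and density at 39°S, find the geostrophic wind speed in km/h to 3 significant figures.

58.7 km/h

With the same pressure gradient and density, V_g ∝ 1/f ∝ 1/sin φ.
V₂ = V₁ · sin φ₁ / sin φ₂ = 39.6 × sin 69° / sin 39°
V₂ = 39.6 × 0.9336/0.6293 = 58.7 km/h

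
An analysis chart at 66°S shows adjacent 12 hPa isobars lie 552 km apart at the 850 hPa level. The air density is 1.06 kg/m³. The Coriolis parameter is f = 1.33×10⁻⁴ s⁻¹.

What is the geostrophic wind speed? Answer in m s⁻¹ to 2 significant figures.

Pressure gradient: |∂P/∂n| = 1200 Pa / 552000 m = 2.17×10⁻³ Pa/m
Geostrophic balance (pressure-gradient force = Coriolis force):
V_g = (1/(fρ)) |∂P/∂n| = 2.17×10⁻³ / (1.33×10⁻⁴ × 1.06) = 15.4 m/s

15 m s⁻¹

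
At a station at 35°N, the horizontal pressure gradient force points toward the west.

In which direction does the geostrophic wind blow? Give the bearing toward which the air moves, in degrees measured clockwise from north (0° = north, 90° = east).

The pressure-gradient force points toward the west (bearing 270°).
Geostrophic balance: in the Northern Hemisphere the Coriolis force deflects motion to the right, so the geostrophic wind blows 90° to the right of the pressure-gradient force (low pressure on the left).
Rotating 270° by 90° clockwise gives 000° — the wind blows toward the north.

000°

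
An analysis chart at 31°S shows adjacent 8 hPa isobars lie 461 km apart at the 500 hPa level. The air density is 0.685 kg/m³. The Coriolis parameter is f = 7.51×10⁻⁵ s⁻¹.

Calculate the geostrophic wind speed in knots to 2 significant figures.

Pressure gradient: |∂P/∂n| = 800 Pa / 461000 m = 1.74×10⁻³ Pa/m
Geostrophic balance (pressure-gradient force = Coriolis force):
V_g = (1/(fρ)) |∂P/∂n| = 1.74×10⁻³ / (7.51×10⁻⁵ × 0.685) = 33.7 m/s
Converting: 33.7 m/s × 1.944 = 66 knots

66 knots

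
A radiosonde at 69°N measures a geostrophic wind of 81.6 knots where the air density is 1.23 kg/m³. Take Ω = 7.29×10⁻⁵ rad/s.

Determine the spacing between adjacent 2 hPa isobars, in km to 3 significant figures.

Coriolis parameter at 69°N:
f = 2Ω sin φ = 2 × 7.29×10⁻⁵ × sin 69° = 1.36×10⁻⁴ s⁻¹
Wind speed in SI: 81.6 knots = 42.0 m/s
Geostrophic balance rearranged: |∂P/∂n| = f ρ V_g
|∂P/∂n| = 1.36×10⁻⁴ × 1.23 × 42.0 = 7.03×10⁻³ Pa/m
Isobar spacing: Δn = ΔP/|∂P/∂n| = 200 Pa / 7.03×10⁻³ Pa/m = 28457 m ≈ 28.5 km

28.5 km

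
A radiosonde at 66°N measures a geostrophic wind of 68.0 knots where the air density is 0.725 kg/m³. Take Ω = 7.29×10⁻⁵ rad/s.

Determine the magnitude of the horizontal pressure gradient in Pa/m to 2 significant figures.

3.4×10⁻³ Pa/m

Coriolis parameter at 66°N:
f = 2Ω sin φ = 2 × 7.29×10⁻⁵ × sin 66° = 1.33×10⁻⁴ s⁻¹
Wind speed in SI: 68.0 knots = 35.0 m/s
Geostrophic balance rearranged: |∂P/∂n| = f ρ V_g
|∂P/∂n| = 1.33×10⁻⁴ × 0.725 × 35.0 = 3.38×10⁻³ Pa/m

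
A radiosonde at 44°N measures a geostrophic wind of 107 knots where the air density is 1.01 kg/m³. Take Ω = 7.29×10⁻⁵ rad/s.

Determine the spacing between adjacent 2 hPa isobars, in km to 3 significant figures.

35.5 km

Coriolis parameter at 44°N:
f = 2Ω sin φ = 2 × 7.29×10⁻⁵ × sin 44° = 1.01×10⁻⁴ s⁻¹
Wind speed in SI: 107 knots = 55.0 m/s
Geostrophic balance rearranged: |∂P/∂n| = f ρ V_g
|∂P/∂n| = 1.01×10⁻⁴ × 1.01 × 55.0 = 5.63×10⁻³ Pa/m
Isobar spacing: Δn = ΔP/|∂P/∂n| = 200 Pa / 5.63×10⁻³ Pa/m = 35519 m ≈ 35.5 km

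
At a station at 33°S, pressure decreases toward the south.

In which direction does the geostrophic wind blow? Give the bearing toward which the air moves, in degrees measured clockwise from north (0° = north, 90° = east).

090°

The pressure-gradient force points toward the south (bearing 180°).
Geostrophic balance: in the Southern Hemisphere the Coriolis force deflects motion to the left, so the geostrophic wind blows 90° to the left of the pressure-gradient force (low pressure on the right).
Rotating 180° by 90° counterclockwise gives 090° — the wind blows toward the east.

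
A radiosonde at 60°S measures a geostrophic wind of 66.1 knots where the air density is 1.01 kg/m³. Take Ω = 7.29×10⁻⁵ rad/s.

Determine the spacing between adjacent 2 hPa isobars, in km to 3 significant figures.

Coriolis parameter at 60°S:
f = 2Ω sin φ = 2 × 7.29×10⁻⁵ × sin 60° = 1.26×10⁻⁴ s⁻¹
Wind speed in SI: 66.1 knots = 34.0 m/s
Geostrophic balance rearranged: |∂P/∂n| = f ρ V_g
|∂P/∂n| = 1.26×10⁻⁴ × 1.01 × 34.0 = 4.34×10⁻³ Pa/m
Isobar spacing: Δn = ΔP/|∂P/∂n| = 200 Pa / 4.34×10⁻³ Pa/m = 46119 m ≈ 46.1 km

46.1 km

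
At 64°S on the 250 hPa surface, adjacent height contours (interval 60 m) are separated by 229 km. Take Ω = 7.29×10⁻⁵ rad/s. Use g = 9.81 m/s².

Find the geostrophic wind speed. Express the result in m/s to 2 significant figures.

Coriolis parameter at 64°S:
f = 2Ω sin φ = 2 × 7.29×10⁻⁵ × sin 64° = 1.31×10⁻⁴ s⁻¹
Height gradient: |∂Z/∂n| = 60 m / 229000 m = 2.62×10⁻⁴
On a pressure surface, geostrophic balance gives V_g = (g/f)|∂Z/∂n|:
V_g = 9.81 × 2.62×10⁻⁴ / 1.31×10⁻⁴ = 19.6 m/s

20 m/s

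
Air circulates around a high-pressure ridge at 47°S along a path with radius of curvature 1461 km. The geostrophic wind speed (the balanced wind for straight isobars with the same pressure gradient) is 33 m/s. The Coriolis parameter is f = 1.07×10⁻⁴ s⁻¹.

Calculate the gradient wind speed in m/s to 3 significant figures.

Around a high, pressure-gradient force acts outward with centrifugal, so Coriolis balances both:
fV = (1/ρ)|∂P/∂n| + V²/R  →  V² − fR·V + fR·V_g = 0
With fR = 1.07×10⁻⁴ × 1461×10³ m = 156 m/s:
V = [fR − √((fR)² − 4 fR V_g)]/2 = [156 − √(156² − 4×156×33)]/2 = 47.3 m/s
Supergeostrophic (V > V_g = 33 m/s), as expected around a high.

47.3 m/s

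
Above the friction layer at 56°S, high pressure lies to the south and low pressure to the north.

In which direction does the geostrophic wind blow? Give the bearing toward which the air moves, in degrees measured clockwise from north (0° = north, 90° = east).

270°

The pressure-gradient force points toward the north (bearing 000°).
Geostrophic balance: in the Southern Hemisphere the Coriolis force deflects motion to the left, so the geostrophic wind blows 90° to the left of the pressure-gradient force (low pressure on the right).
Rotating 000° by 90° counterclockwise gives 270° — the wind blows toward the west.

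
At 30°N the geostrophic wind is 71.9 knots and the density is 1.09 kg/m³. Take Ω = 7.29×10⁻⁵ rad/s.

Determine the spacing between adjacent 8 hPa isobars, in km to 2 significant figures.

Coriolis parameter at 30°N:
f = 2Ω sin φ = 2 × 7.29×10⁻⁵ × sin 30° = 7.29×10⁻⁵ s⁻¹
Wind speed in SI: 71.9 knots = 37.0 m/s
Geostrophic balance rearranged: |∂P/∂n| = f ρ V_g
|∂P/∂n| = 7.29×10⁻⁵ × 1.09 × 37.0 = 2.94×10⁻³ Pa/m
Isobar spacing: Δn = ΔP/|∂P/∂n| = 800 Pa / 2.94×10⁻³ Pa/m = 272188 m ≈ 270 km

270 km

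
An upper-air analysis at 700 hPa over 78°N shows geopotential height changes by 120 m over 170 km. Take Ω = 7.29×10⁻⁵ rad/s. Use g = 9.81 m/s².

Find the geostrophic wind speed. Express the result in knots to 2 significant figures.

94 knots

Coriolis parameter at 78°N:
f = 2Ω sin φ = 2 × 7.29×10⁻⁵ × sin 78° = 1.43×10⁻⁴ s⁻¹
Height gradient: |∂Z/∂n| = 120 m / 170000 m = 7.06×10⁻⁴
On a pressure surface, geostrophic balance gives V_g = (g/f)|∂Z/∂n|:
V_g = 9.81 × 7.06×10⁻⁴ / 1.43×10⁻⁴ = 48.6 m/s
Converting: 48.6 m/s × 1.944 = 94 knots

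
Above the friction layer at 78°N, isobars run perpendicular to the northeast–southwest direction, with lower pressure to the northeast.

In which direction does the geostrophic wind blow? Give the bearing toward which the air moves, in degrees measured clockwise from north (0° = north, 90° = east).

135°

The pressure-gradient force points toward the northeast (bearing 045°).
Geostrophic balance: in the Northern Hemisphere the Coriolis force deflects motion to the right, so the geostrophic wind blows 90° to the right of the pressure-gradient force (low pressure on the left).
Rotating 045° by 90° clockwise gives 135° — the wind blows toward the southeast.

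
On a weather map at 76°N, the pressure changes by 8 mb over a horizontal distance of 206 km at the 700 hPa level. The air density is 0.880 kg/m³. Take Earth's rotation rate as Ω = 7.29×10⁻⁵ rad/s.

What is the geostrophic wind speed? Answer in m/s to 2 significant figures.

31 m/s

Coriolis parameter at 76°N:
f = 2Ω sin φ = 2 × 7.29×10⁻⁵ × sin 76° = 1.41×10⁻⁴ s⁻¹
Pressure gradient: |∂P/∂n| = 800 Pa / 206000 m = 3.88×10⁻³ Pa/m
Geostrophic balance (pressure-gradient force = Coriolis force):
V_g = (1/(fρ)) |∂P/∂n| = 3.88×10⁻³ / (1.41×10⁻⁴ × 0.880) = 31.2 m/s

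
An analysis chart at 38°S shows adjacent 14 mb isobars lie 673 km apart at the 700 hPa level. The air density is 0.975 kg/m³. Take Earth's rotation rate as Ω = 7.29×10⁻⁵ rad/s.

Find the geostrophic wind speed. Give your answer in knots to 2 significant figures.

Coriolis parameter at 38°S:
f = 2Ω sin φ = 2 × 7.29×10⁻⁵ × sin 38° = 8.98×10⁻⁵ s⁻¹
Pressure gradient: |∂P/∂n| = 1400 Pa / 673000 m = 2.08×10⁻³ Pa/m
Geostrophic balance (pressure-gradient force = Coriolis force):
V_g = (1/(fρ)) |∂P/∂n| = 2.08×10⁻³ / (8.98×10⁻⁵ × 0.975) = 23.8 m/s
Converting: 23.8 m/s × 1.944 = 46 knots

46 knots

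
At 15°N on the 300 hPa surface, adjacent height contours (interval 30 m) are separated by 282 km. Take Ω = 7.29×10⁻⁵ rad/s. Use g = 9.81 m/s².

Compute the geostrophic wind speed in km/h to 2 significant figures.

Coriolis parameter at 15°N:
f = 2Ω sin φ = 2 × 7.29×10⁻⁵ × sin 15° = 3.77×10⁻⁵ s⁻¹
Height gradient: |∂Z/∂n| = 30 m / 282000 m = 1.06×10⁻⁴
On a pressure surface, geostrophic balance gives V_g = (g/f)|∂Z/∂n|:
V_g = 9.81 × 1.06×10⁻⁴ / 3.77×10⁻⁵ = 27.7 m/s
Converting: 27.7 m/s × 3.6 = 100 km/h

100 km/h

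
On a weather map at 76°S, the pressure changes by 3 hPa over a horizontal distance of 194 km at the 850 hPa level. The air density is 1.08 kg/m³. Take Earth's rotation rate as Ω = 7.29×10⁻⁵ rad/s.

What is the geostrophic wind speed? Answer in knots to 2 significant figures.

Coriolis parameter at 76°S:
f = 2Ω sin φ = 2 × 7.29×10⁻⁵ × sin 76° = 1.41×10⁻⁴ s⁻¹
Pressure gradient: |∂P/∂n| = 300 Pa / 194000 m = 1.55×10⁻³ Pa/m
Geostrophic balance (pressure-gradient force = Coriolis force):
V_g = (1/(fρ)) |∂P/∂n| = 1.55×10⁻³ / (1.41×10⁻⁴ × 1.08) = 10.1 m/s
Converting: 10.1 m/s × 1.944 = 20 knots

20 knots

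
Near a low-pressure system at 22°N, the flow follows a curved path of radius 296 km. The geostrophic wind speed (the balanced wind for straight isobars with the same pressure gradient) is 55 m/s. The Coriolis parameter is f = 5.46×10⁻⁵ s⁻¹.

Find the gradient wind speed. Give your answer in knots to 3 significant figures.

44.3 knots

Around a low, centrifugal force acts outward with Coriolis, so pressure-gradient force balances both:
(1/ρ)|∂P/∂n| = fV + V²/R  →  V² + fR·V − fR·V_g = 0
With fR = 5.46×10⁻⁵ × 296×10³ m = 16.2 m/s:
V = [−fR + √((fR)² + 4 fR V_g)]/2 = [−16.2 + √(16.2² + 4×16.2×55)]/2 = 22.8 m/s
Subgeostrophic (V < V_g = 55 m/s), as expected around a low.
Converting: 22.8 m/s × 1.944 = 44.3 knots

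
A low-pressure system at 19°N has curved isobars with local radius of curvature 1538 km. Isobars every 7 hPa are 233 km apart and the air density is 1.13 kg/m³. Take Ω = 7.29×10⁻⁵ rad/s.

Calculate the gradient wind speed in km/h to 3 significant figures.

134 km/h

Coriolis parameter at 19°N:
f = 2Ω sin φ = 2 × 7.29×10⁻⁵ × sin 19° = 4.75×10⁻⁵ s⁻¹
Pressure gradient: |∂P/∂n| = 700 Pa / 233000 m = 3.00×10⁻³ Pa/m
Geostrophic speed: V_g = |∂P/∂n|/(fρ) = 3.00×10⁻³/(4.75×10⁻⁵ × 1.13) = 56.0 m/s
Around a low, centrifugal force acts outward with Coriolis, so pressure-gradient force balances both:
(1/ρ)|∂P/∂n| = fV + V²/R  →  V² + fR·V − fR·V_g = 0
With fR = 4.75×10⁻⁵ × 1538×10³ m = 73.0 m/s:
V = [−fR + √((fR)² + 4 fR V_g)]/2 = [−73.0 + √(73.0² + 4×73.0×56)]/2 = 37.1 m/s
Subgeostrophic (V < V_g = 56 m/s), as expected around a low.
Converting: 37.1 m/s × 3.6 = 134 km/h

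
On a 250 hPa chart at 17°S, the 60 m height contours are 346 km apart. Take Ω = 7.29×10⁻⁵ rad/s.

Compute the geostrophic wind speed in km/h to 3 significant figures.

Coriolis parameter at 17°S:
f = 2Ω sin φ = 2 × 7.29×10⁻⁵ × sin 17° = 4.26×10⁻⁵ s⁻¹
Height gradient: |∂Z/∂n| = 60 m / 346000 m = 1.73×10⁻⁴
On a pressure surface, geostrophic balance gives V_g = (g/f)|∂Z/∂n|:
V_g = 9.81 × 1.73×10⁻⁴ / 4.26×10⁻⁵ = 39.9 m/s
Converting: 39.9 m/s × 3.6 = 144 km/h

144 km/h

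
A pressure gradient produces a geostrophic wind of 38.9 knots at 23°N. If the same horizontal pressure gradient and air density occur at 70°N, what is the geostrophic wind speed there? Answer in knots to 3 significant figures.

With the same pressure gradient and density, V_g ∝ 1/f ∝ 1/sin φ.
V₂ = V₁ · sin φ₁ / sin φ₂ = 38.9 × sin 23° / sin 70°
V₂ = 38.9 × 0.3907/0.9397 = 16.2 knots

16.2 knots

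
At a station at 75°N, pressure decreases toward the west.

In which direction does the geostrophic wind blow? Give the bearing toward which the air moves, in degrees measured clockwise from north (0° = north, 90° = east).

The pressure-gradient force points toward the west (bearing 270°).
Geostrophic balance: in the Northern Hemisphere the Coriolis force deflects motion to the right, so the geostrophic wind blows 90° to the right of the pressure-gradient force (low pressure on the left).
Rotating 270° by 90° clockwise gives 000° — the wind blows toward the north.

000°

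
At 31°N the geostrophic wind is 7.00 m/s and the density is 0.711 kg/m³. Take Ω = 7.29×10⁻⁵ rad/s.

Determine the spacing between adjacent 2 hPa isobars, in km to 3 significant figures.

535 km

Coriolis parameter at 31°N:
f = 2Ω sin φ = 2 × 7.29×10⁻⁵ × sin 31° = 7.51×10⁻⁵ s⁻¹
Geostrophic balance rearranged: |∂P/∂n| = f ρ V_g
|∂P/∂n| = 7.51×10⁻⁵ × 0.711 × 7.00 = 3.74×10⁻⁴ Pa/m
Isobar spacing: Δn = ΔP/|∂P/∂n| = 200 Pa / 3.74×10⁻⁴ Pa/m = 535138 m ≈ 535 km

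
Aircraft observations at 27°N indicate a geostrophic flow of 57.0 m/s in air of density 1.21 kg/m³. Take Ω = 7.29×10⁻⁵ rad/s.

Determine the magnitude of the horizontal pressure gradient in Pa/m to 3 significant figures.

Coriolis parameter at 27°N:
f = 2Ω sin φ = 2 × 7.29×10⁻⁵ × sin 27° = 6.62×10⁻⁵ s⁻¹
Geostrophic balance rearranged: |∂P/∂n| = f ρ V_g
|∂P/∂n| = 6.62×10⁻⁵ × 1.21 × 57.0 = 4.57×10⁻³ Pa/m

4.57×10⁻³ Pa/m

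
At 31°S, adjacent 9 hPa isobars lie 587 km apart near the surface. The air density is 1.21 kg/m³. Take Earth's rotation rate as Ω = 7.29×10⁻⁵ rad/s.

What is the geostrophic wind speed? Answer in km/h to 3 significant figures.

Coriolis parameter at 31°S:
f = 2Ω sin φ = 2 × 7.29×10⁻⁵ × sin 31° = 7.51×10⁻⁵ s⁻¹
Pressure gradient: |∂P/∂n| = 900 Pa / 587000 m = 1.53×10⁻³ Pa/m
Geostrophic balance (pressure-gradient force = Coriolis force):
V_g = (1/(fρ)) |∂P/∂n| = 1.53×10⁻³ / (7.51×10⁻⁵ × 1.21) = 16.9 m/s
Converting: 16.9 m/s × 3.6 = 60.7 km/h

60.7 km/h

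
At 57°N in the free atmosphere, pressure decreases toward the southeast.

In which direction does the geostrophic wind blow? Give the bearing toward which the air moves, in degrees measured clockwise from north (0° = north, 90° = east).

The pressure-gradient force points toward the southeast (bearing 135°).
Geostrophic balance: in the Northern Hemisphere the Coriolis force deflects motion to the right, so the geostrophic wind blows 90° to the right of the pressure-gradient force (low pressure on the left).
Rotating 135° by 90° clockwise gives 225° — the wind blows toward the southwest.

225°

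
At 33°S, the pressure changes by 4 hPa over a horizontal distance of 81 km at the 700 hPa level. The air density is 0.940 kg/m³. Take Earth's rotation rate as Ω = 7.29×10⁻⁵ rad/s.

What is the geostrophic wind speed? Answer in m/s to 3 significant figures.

Coriolis parameter at 33°S:
f = 2Ω sin φ = 2 × 7.29×10⁻⁵ × sin 33° = 7.94×10⁻⁵ s⁻¹
Pressure gradient: |∂P/∂n| = 400 Pa / 81000 m = 4.94×10⁻³ Pa/m
Geostrophic balance (pressure-gradient force = Coriolis force):
V_g = (1/(fρ)) |∂P/∂n| = 4.94×10⁻³ / (7.94×10⁻⁵ × 0.940) = 66.2 m/s

66.2 m/s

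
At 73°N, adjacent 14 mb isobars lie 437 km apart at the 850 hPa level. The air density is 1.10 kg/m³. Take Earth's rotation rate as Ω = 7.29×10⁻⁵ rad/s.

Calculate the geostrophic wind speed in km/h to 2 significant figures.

Coriolis parameter at 73°N:
f = 2Ω sin φ = 2 × 7.29×10⁻⁵ × sin 73° = 1.39×10⁻⁴ s⁻¹
Pressure gradient: |∂P/∂n| = 1400 Pa / 437000 m = 3.20×10⁻³ Pa/m
Geostrophic balance (pressure-gradient force = Coriolis force):
V_g = (1/(fρ)) |∂P/∂n| = 3.20×10⁻³ / (1.39×10⁻⁴ × 1.10) = 20.9 m/s
Converting: 20.9 m/s × 3.6 = 75 km/h

75 km/h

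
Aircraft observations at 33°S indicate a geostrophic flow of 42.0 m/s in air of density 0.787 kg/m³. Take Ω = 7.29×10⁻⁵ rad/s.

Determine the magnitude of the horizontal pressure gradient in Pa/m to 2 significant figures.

2.6×10⁻³ Pa/m

Coriolis parameter at 33°S:
f = 2Ω sin φ = 2 × 7.29×10⁻⁵ × sin 33° = 7.94×10⁻⁵ s⁻¹
Geostrophic balance rearranged: |∂P/∂n| = f ρ V_g
|∂P/∂n| = 7.94×10⁻⁵ × 0.787 × 42.0 = 2.62×10⁻³ Pa/m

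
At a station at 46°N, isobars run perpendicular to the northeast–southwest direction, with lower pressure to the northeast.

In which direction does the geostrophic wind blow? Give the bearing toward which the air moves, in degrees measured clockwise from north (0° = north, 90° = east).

The pressure-gradient force points toward the northeast (bearing 045°).
Geostrophic balance: in the Northern Hemisphere the Coriolis force deflects motion to the right, so the geostrophic wind blows 90° to the right of the pressure-gradient force (low pressure on the left).
Rotating 045° by 90° clockwise gives 135° — the wind blows toward the southeast.

135°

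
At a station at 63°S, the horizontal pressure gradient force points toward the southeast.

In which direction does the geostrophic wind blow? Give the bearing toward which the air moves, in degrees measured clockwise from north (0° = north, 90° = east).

The pressure-gradient force points toward the southeast (bearing 135°).
Geostrophic balance: in the Southern Hemisphere the Coriolis force deflects motion to the left, so the geostrophic wind blows 90° to the left of the pressure-gradient force (low pressure on the right).
Rotating 135° by 90° counterclockwise gives 045° — the wind blows toward the northeast.

045°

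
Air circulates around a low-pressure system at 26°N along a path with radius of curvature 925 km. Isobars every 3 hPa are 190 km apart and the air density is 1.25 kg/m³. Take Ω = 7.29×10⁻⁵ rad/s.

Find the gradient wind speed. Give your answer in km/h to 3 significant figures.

56.3 km/h

Coriolis parameter at 26°N:
f = 2Ω sin φ = 2 × 7.29×10⁻⁵ × sin 26° = 6.39×10⁻⁵ s⁻¹
Pressure gradient: |∂P/∂n| = 300 Pa / 190000 m = 1.58×10⁻³ Pa/m
Geostrophic speed: V_g = |∂P/∂n|/(fρ) = 1.58×10⁻³/(6.39×10⁻⁵ × 1.25) = 19.8 m/s
Around a low, centrifugal force acts outward with Coriolis, so pressure-gradient force balances both:
(1/ρ)|∂P/∂n| = fV + V²/R  →  V² + fR·V − fR·V_g = 0
With fR = 6.39×10⁻⁵ × 925×10³ m = 59.1 m/s:
V = [−fR + √((fR)² + 4 fR V_g)]/2 = [−59.1 + √(59.1² + 4×59.1×19.8)]/2 = 15.6 m/s
Subgeostrophic (V < V_g = 19.8 m/s), as expected around a low.
Converting: 15.6 m/s × 3.6 = 56.3 km/h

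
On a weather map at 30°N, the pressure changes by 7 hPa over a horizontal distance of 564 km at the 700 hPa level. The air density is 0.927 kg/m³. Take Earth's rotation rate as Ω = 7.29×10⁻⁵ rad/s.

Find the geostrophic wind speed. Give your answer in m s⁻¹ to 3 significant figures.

Coriolis parameter at 30°N:
f = 2Ω sin φ = 2 × 7.29×10⁻⁵ × sin 30° = 7.29×10⁻⁵ s⁻¹
Pressure gradient: |∂P/∂n| = 700 Pa / 564000 m = 1.24×10⁻³ Pa/m
Geostrophic balance (pressure-gradient force = Coriolis force):
V_g = (1/(fρ)) |∂P/∂n| = 1.24×10⁻³ / (7.29×10⁻⁵ × 0.927) = 18.4 m/s

18.4 m s⁻¹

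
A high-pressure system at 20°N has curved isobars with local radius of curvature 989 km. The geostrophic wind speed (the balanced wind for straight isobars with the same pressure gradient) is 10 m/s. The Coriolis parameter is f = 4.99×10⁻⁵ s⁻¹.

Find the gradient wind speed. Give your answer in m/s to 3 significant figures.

13.9 m/s

Around a high, pressure-gradient force acts outward with centrifugal, so Coriolis balances both:
fV = (1/ρ)|∂P/∂n| + V²/R  →  V² − fR·V + fR·V_g = 0
With fR = 4.99×10⁻⁵ × 989×10³ m = 49.4 m/s:
V = [fR − √((fR)² − 4 fR V_g)]/2 = [49.4 − √(49.4² − 4×49.4×10)]/2 = 13.9 m/s
Supergeostrophic (V > V_g = 10 m/s), as expected around a high.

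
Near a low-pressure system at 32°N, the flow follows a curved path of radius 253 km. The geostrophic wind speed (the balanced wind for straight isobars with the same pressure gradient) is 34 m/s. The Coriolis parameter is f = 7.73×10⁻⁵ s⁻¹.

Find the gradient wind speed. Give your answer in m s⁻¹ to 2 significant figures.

Around a low, centrifugal force acts outward with Coriolis, so pressure-gradient force balances both:
(1/ρ)|∂P/∂n| = fV + V²/R  →  V² + fR·V − fR·V_g = 0
With fR = 7.73×10⁻⁵ × 253×10³ m = 19.6 m/s:
V = [−fR + √((fR)² + 4 fR V_g)]/2 = [−19.6 + √(19.6² + 4×19.6×34)]/2 = 17.8 m/s
Subgeostrophic (V < V_g = 34 m/s), as expected around a low.

18 m s⁻¹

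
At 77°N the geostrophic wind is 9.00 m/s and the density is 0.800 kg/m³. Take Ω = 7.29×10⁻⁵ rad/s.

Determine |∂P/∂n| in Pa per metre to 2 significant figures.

1.0×10⁻³ Pa/m

Coriolis parameter at 77°N:
f = 2Ω sin φ = 2 × 7.29×10⁻⁵ × sin 77° = 1.42×10⁻⁴ s⁻¹
Geostrophic balance rearranged: |∂P/∂n| = f ρ V_g
|∂P/∂n| = 1.42×10⁻⁴ × 0.800 × 9.00 = 1.02×10⁻³ Pa/m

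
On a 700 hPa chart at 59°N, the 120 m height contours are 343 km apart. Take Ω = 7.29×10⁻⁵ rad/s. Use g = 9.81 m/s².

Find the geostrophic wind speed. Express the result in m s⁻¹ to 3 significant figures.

27.5 m s⁻¹

Coriolis parameter at 59°N:
f = 2Ω sin φ = 2 × 7.29×10⁻⁵ × sin 59° = 1.25×10⁻⁴ s⁻¹
Height gradient: |∂Z/∂n| = 120 m / 343000 m = 3.50×10⁻⁴
On a pressure surface, geostrophic balance gives V_g = (g/f)|∂Z/∂n|:
V_g = 9.81 × 3.50×10⁻⁴ / 1.25×10⁻⁴ = 27.5 m/s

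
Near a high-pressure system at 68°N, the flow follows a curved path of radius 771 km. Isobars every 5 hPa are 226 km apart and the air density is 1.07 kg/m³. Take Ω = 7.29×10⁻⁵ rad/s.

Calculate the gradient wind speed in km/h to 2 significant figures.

67 km/h

Coriolis parameter at 68°N:
f = 2Ω sin φ = 2 × 7.29×10⁻⁵ × sin 68° = 1.35×10⁻⁴ s⁻¹
Pressure gradient: |∂P/∂n| = 500 Pa / 226000 m = 2.21×10⁻³ Pa/m
Geostrophic speed: V_g = |∂P/∂n|/(fρ) = 2.21×10⁻³/(1.35×10⁻⁴ × 1.07) = 15.3 m/s
Around a high, pressure-gradient force acts outward with centrifugal, so Coriolis balances both:
fV = (1/ρ)|∂P/∂n| + V²/R  →  V² − fR·V + fR·V_g = 0
With fR = 1.35×10⁻⁴ × 771×10³ m = 104 m/s:
V = [fR − √((fR)² − 4 fR V_g)]/2 = [104 − √(104² − 4×104×15.3)]/2 = 18.6 m/s
Supergeostrophic (V > V_g = 15.3 m/s), as expected around a high.
Converting: 18.6 m/s × 3.6 = 67 km/h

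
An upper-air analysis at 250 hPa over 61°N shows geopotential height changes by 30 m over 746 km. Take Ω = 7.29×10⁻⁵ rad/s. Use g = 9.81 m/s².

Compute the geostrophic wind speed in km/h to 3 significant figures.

11.1 km/h

Coriolis parameter at 61°N:
f = 2Ω sin φ = 2 × 7.29×10⁻⁵ × sin 61° = 1.28×10⁻⁴ s⁻¹
Height gradient: |∂Z/∂n| = 30 m / 746000 m = 4.02×10⁻⁵
On a pressure surface, geostrophic balance gives V_g = (g/f)|∂Z/∂n|:
V_g = 9.81 × 4.02×10⁻⁵ / 1.28×10⁻⁴ = 3.09 m/s
Converting: 3.09 m/s × 3.6 = 11.1 km/h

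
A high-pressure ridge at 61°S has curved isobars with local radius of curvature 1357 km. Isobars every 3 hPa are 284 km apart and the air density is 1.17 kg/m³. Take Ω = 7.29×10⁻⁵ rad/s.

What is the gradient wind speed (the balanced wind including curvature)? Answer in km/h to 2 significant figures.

Coriolis parameter at 61°S:
f = 2Ω sin φ = 2 × 7.29×10⁻⁵ × sin 61° = 1.28×10⁻⁴ s⁻¹
Pressure gradient: |∂P/∂n| = 300 Pa / 284000 m = 1.06×10⁻³ Pa/m
Geostrophic speed: V_g = |∂P/∂n|/(fρ) = 1.06×10⁻³/(1.28×10⁻⁴ × 1.17) = 7.08 m/s
Around a high, pressure-gradient force acts outward with centrifugal, so Coriolis balances both:
fV = (1/ρ)|∂P/∂n| + V²/R  →  V² − fR·V + fR·V_g = 0
With fR = 1.28×10⁻⁴ × 1357×10³ m = 173 m/s:
V = [fR − √((fR)² − 4 fR V_g)]/2 = [173 − √(173² − 4×173×7.08)]/2 = 7.4 m/s
Supergeostrophic (V > V_g = 7.08 m/s), as expected around a high.
Converting: 7.4 m/s × 3.6 = 27 km/h

27 km/h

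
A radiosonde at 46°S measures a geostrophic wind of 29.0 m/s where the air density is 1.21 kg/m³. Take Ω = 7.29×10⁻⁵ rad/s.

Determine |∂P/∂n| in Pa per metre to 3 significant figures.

3.68×10⁻³ Pa/m

Coriolis parameter at 46°S:
f = 2Ω sin φ = 2 × 7.29×10⁻⁵ × sin 46° = 1.05×10⁻⁴ s⁻¹
Geostrophic balance rearranged: |∂P/∂n| = f ρ V_g
|∂P/∂n| = 1.05×10⁻⁴ × 1.21 × 29.0 = 3.68×10⁻³ Pa/m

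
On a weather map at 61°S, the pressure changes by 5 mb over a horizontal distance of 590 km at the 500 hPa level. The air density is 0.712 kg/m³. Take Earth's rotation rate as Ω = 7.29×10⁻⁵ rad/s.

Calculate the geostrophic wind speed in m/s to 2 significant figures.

9.3 m/s

Coriolis parameter at 61°S:
f = 2Ω sin φ = 2 × 7.29×10⁻⁵ × sin 61° = 1.28×10⁻⁴ s⁻¹
Pressure gradient: |∂P/∂n| = 500 Pa / 590000 m = 8.47×10⁻⁴ Pa/m
Geostrophic balance (pressure-gradient force = Coriolis force):
V_g = (1/(fρ)) |∂P/∂n| = 8.47×10⁻⁴ / (1.28×10⁻⁴ × 0.712) = 9.33 m/s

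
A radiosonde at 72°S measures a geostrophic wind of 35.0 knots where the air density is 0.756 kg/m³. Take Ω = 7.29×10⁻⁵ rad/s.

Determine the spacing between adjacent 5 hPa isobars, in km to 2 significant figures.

260 km

Coriolis parameter at 72°S:
f = 2Ω sin φ = 2 × 7.29×10⁻⁵ × sin 72° = 1.39×10⁻⁴ s⁻¹
Wind speed in SI: 35.0 knots = 18.0 m/s
Geostrophic balance rearranged: |∂P/∂n| = f ρ V_g
|∂P/∂n| = 1.39×10⁻⁴ × 0.756 × 18.0 = 1.89×10⁻³ Pa/m
Isobar spacing: Δn = ΔP/|∂P/∂n| = 500 Pa / 1.89×10⁻³ Pa/m = 264898 m ≈ 260 km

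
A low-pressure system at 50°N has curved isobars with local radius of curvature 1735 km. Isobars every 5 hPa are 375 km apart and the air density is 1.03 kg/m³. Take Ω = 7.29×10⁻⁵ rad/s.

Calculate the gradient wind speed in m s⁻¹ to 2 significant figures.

11 m s⁻¹

Coriolis parameter at 50°N:
f = 2Ω sin φ = 2 × 7.29×10⁻⁵ × sin 50° = 1.12×10⁻⁴ s⁻¹
Pressure gradient: |∂P/∂n| = 500 Pa / 375000 m = 1.33×10⁻³ Pa/m
Geostrophic speed: V_g = |∂P/∂n|/(fρ) = 1.33×10⁻³/(1.12×10⁻⁴ × 1.03) = 11.6 m/s
Around a low, centrifugal force acts outward with Coriolis, so pressure-gradient force balances both:
(1/ρ)|∂P/∂n| = fV + V²/R  →  V² + fR·V − fR·V_g = 0
With fR = 1.12×10⁻⁴ × 1735×10³ m = 194 m/s:
V = [−fR + √((fR)² + 4 fR V_g)]/2 = [−194 + √(194² + 4×194×11.6)]/2 = 11 m/s
Subgeostrophic (V < V_g = 11.6 m/s), as expected around a low.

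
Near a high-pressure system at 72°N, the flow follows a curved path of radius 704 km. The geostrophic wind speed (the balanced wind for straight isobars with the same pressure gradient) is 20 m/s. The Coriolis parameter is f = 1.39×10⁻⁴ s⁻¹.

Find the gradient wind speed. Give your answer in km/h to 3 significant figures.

101 km/h

Around a high, pressure-gradient force acts outward with centrifugal, so Coriolis balances both:
fV = (1/ρ)|∂P/∂n| + V²/R  →  V² − fR·V + fR·V_g = 0
With fR = 1.39×10⁻⁴ × 704×10³ m = 97.9 m/s:
V = [fR − √((fR)² − 4 fR V_g)]/2 = [97.9 − √(97.9² − 4×97.9×20)]/2 = 28 m/s
Supergeostrophic (V > V_g = 20 m/s), as expected around a high.
Converting: 28 m/s × 3.6 = 101 km/h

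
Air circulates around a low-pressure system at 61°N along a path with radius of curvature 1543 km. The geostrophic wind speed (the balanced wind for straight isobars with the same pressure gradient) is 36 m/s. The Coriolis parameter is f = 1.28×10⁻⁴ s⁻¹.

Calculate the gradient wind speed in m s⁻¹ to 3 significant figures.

31.1 m s⁻¹

Around a low, centrifugal force acts outward with Coriolis, so pressure-gradient force balances both:
(1/ρ)|∂P/∂n| = fV + V²/R  →  V² + fR·V − fR·V_g = 0
With fR = 1.28×10⁻⁴ × 1543×10³ m = 198 m/s:
V = [−fR + √((fR)² + 4 fR V_g)]/2 = [−198 + √(198² + 4×198×36)]/2 = 31.1 m/s
Subgeostrophic (V < V_g = 36 m/s), as expected around a low.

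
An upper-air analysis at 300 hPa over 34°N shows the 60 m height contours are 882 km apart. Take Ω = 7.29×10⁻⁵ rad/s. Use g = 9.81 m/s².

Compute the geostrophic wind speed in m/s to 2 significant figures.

Coriolis parameter at 34°N:
f = 2Ω sin φ = 2 × 7.29×10⁻⁵ × sin 34° = 8.15×10⁻⁵ s⁻¹
Height gradient: |∂Z/∂n| = 60 m / 882000 m = 6.80×10⁻⁵
On a pressure surface, geostrophic balance gives V_g = (g/f)|∂Z/∂n|:
V_g = 9.81 × 6.80×10⁻⁵ / 8.15×10⁻⁵ = 8.19 m/s

8.2 m/s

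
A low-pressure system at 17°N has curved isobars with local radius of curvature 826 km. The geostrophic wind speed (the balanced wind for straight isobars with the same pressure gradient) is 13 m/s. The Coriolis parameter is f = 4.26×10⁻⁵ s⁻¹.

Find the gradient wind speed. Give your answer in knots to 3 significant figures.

19.6 knots

Around a low, centrifugal force acts outward with Coriolis, so pressure-gradient force balances both:
(1/ρ)|∂P/∂n| = fV + V²/R  →  V² + fR·V − fR·V_g = 0
With fR = 4.26×10⁻⁵ × 826×10³ m = 35.2 m/s:
V = [−fR + √((fR)² + 4 fR V_g)]/2 = [−35.2 + √(35.2² + 4×35.2×13)]/2 = 10.1 m/s
Subgeostrophic (V < V_g = 13 m/s), as expected around a low.
Converting: 10.1 m/s × 1.944 = 19.6 knots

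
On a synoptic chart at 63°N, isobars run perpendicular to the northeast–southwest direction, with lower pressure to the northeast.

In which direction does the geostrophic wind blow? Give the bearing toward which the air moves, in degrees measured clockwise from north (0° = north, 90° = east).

The pressure-gradient force points toward the northeast (bearing 045°).
Geostrophic balance: in the Northern Hemisphere the Coriolis force deflects motion to the right, so the geostrophic wind blows 90° to the right of the pressure-gradient force (low pressure on the left).
Rotating 045° by 90° clockwise gives 135° — the wind blows toward the southeast.

135°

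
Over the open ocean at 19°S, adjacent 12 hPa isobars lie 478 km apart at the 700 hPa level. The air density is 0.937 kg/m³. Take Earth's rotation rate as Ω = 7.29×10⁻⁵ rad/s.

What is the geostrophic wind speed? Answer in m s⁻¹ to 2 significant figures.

56 m s⁻¹

Coriolis parameter at 19°S:
f = 2Ω sin φ = 2 × 7.29×10⁻⁵ × sin 19° = 4.75×10⁻⁵ s⁻¹
Pressure gradient: |∂P/∂n| = 1200 Pa / 478000 m = 2.51×10⁻³ Pa/m
Geostrophic balance (pressure-gradient force = Coriolis force):
V_g = (1/(fρ)) |∂P/∂n| = 2.51×10⁻³ / (4.75×10⁻⁵ × 0.937) = 56.4 m/s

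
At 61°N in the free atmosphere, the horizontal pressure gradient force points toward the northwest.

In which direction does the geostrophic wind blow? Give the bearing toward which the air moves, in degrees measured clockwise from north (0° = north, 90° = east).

The pressure-gradient force points toward the northwest (bearing 315°).
Geostrophic balance: in the Northern Hemisphere the Coriolis force deflects motion to the right, so the geostrophic wind blows 90° to the right of the pressure-gradient force (low pressure on the left).
Rotating 315° by 90° clockwise gives 045° — the wind blows toward the northeast.

045°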